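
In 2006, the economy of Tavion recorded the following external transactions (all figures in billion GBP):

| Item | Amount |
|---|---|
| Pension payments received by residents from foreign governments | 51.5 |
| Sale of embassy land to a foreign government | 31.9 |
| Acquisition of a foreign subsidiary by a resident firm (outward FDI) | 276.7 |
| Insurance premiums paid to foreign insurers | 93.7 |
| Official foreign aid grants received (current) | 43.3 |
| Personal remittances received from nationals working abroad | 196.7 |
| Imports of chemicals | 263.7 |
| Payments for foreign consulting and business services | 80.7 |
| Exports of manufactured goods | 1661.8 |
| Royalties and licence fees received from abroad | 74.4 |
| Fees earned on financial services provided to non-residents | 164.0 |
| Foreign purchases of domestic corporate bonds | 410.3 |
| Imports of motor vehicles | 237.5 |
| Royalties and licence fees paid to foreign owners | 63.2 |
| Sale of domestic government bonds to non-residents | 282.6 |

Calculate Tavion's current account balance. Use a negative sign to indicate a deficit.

Goods: -263.7 + 1661.8 - 237.5 = 1160.6
Services: 74.4 - 63.2 - 93.7 + 164.0 - 80.7 = 0.8
Secondary income: 43.3 + 196.7 + 51.5 = 291.5
Current account = 1160.6 + 0.8 + 291.5 = 1452.9
(Excluded from the current account — capital account: sale of embassy land to a foreign government 31.9; financial account: acquisition of a foreign subsidiary by a resident firm (outward FDI) 276.7, foreign purchases of domestic corporate bonds 410.3, sale of domestic government bonds to non-residents 282.6.)

1452.9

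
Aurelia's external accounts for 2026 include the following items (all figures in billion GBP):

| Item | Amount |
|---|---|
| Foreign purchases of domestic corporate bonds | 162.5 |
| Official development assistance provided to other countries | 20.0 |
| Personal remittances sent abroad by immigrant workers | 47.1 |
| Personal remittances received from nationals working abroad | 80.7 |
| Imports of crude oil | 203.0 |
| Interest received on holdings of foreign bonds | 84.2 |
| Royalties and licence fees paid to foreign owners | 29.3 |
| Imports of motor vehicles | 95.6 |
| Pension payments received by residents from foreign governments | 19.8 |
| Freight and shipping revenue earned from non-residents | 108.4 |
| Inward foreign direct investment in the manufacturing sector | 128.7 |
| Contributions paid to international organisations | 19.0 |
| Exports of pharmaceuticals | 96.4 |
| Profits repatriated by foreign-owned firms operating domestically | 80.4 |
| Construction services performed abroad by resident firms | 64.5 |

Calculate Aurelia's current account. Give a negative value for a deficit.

Goods: -95.6 - 203.0 + 96.4 = -202.2
Services: 64.5 + 108.4 - 29.3 = 143.6
Primary income: 84.2 - 80.4 = 3.8
Secondary income: 80.7 - 19.0 - 20.0 + 19.8 - 47.1 = 14.4
Current account = (-202.2) + 143.6 + 3.8 + 14.4 = -40.4
(Excluded from the current account — financial account: foreign purchases of domestic corporate bonds 162.5, inward foreign direct investment in the manufacturing sector 128.7.)

-40.4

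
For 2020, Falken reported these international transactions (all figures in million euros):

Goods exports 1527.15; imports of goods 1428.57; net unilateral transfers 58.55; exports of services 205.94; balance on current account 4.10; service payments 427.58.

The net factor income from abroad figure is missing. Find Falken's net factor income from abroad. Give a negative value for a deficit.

68.61

Current account = goods balance + services balance + net primary income + net secondary income
Sum of the known components = -64.51
Net factor income from abroad = CA - (known components) = 4.10 - (-64.51) = 68.61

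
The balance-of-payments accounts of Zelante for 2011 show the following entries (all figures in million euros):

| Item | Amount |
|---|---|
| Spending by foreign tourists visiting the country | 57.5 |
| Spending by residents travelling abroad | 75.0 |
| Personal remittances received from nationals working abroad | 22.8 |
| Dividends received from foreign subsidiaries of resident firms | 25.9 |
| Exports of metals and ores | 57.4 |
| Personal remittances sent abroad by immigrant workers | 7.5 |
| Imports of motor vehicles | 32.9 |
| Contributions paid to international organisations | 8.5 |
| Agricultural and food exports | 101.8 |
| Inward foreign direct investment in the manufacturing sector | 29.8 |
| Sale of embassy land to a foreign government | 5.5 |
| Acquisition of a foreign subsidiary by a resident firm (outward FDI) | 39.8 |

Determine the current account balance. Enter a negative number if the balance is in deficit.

Goods: 101.8 - 32.9 + 57.4 = 126.3
Services: -75.0 + 57.5 = -17.5
Primary income: 25.9
Secondary income: -7.5 + 22.8 - 8.5 = 6.8
Current account = 126.3 + (-17.5) + 25.9 + 6.8 = 141.5
(Excluded from the current account — financial account: inward foreign direct investment in the manufacturing sector 29.8, acquisition of a foreign subsidiary by a resident firm (outward FDI) 39.8; capital account: sale of embassy land to a foreign government 5.5.)

141.5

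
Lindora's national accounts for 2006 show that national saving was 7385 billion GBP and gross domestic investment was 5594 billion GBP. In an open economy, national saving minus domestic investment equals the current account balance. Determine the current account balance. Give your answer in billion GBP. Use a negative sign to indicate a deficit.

1791

S - I = CA (net lending to the rest of the world).
CA = S - I = 7385 - 5594 = 1791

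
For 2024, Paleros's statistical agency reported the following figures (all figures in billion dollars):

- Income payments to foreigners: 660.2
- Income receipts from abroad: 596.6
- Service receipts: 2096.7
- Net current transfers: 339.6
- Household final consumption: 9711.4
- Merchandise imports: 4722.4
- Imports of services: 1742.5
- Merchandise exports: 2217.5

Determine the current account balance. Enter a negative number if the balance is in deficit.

-1874.7

Goods balance = 2217.5 - 4722.4 = -2504.9
Services balance = 2096.7 - 1742.5 = 354.2
Trade balance (goods + services) = -2504.9 + 354.2 = -2150.7
Net primary income = 596.6 - 660.2 = -63.6
Net secondary income = 339.6
Current account = -2150.7 + (-63.6) + 339.6 = -1874.7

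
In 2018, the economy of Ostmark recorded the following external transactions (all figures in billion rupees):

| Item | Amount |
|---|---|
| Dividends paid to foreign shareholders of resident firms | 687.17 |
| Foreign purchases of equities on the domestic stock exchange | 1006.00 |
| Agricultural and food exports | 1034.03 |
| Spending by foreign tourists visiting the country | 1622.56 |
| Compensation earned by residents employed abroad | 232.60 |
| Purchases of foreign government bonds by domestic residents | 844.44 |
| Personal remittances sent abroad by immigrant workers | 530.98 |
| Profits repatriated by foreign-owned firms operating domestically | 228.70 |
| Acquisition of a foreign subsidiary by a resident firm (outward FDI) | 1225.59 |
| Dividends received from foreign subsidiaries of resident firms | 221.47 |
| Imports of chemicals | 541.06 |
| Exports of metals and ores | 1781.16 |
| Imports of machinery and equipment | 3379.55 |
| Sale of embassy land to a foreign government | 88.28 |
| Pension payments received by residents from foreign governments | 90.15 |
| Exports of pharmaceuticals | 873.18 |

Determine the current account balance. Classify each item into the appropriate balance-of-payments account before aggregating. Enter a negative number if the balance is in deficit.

Goods: -541.06 + 1781.16 + 873.18 - 3379.55 + 1034.03 = -232.24
Services: 1622.56
Primary income: 232.60 - 687.17 + 221.47 - 228.70 = -461.80
Secondary income: 90.15 - 530.98 = -440.83
Current account = (-232.24) + 1622.56 + (-461.80) + (-440.83) = 487.69
(Excluded from the current account — financial account: foreign purchases of equities on the domestic stock exchange 1006.00, purchases of foreign government bonds by domestic residents 844.44, acquisition of a foreign subsidiary by a resident firm (outward FDI) 1225.59; capital account: sale of embassy land to a foreign government 88.28.)

487.69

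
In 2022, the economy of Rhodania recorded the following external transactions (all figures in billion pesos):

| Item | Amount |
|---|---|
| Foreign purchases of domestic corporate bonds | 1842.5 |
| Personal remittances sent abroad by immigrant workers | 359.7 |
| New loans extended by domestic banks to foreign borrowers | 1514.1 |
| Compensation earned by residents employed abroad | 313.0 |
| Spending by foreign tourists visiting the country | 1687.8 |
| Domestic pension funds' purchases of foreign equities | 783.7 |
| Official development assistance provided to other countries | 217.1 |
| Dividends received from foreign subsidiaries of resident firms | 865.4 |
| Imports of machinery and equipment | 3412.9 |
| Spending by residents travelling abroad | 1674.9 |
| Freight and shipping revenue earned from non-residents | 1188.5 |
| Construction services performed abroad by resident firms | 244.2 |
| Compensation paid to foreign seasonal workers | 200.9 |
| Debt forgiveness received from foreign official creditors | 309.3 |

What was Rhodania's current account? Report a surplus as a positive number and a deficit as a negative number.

-1566.6

Goods: -3412.9
Services: 244.2 - 1674.9 + 1188.5 + 1687.8 = 1445.6
Primary income: -200.9 + 865.4 + 313.0 = 977.5
Secondary income: -217.1 - 359.7 = -576.8
Current account = (-3412.9) + 1445.6 + 977.5 + (-576.8) = -1566.6
(Excluded from the current account — financial account: foreign purchases of domestic corporate bonds 1842.5, new loans extended by domestic banks to foreign borrowers 1514.1, domestic pension funds' purchases of foreign equities 783.7; capital account: debt forgiveness received from foreign official creditors 309.3.)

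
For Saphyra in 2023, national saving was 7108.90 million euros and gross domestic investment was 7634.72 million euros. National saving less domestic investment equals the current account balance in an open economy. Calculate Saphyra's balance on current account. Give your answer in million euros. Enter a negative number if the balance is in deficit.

S - I = CA (net lending to the rest of the world).
CA = S - I = 7108.90 - 7634.72 = -525.82

-525.82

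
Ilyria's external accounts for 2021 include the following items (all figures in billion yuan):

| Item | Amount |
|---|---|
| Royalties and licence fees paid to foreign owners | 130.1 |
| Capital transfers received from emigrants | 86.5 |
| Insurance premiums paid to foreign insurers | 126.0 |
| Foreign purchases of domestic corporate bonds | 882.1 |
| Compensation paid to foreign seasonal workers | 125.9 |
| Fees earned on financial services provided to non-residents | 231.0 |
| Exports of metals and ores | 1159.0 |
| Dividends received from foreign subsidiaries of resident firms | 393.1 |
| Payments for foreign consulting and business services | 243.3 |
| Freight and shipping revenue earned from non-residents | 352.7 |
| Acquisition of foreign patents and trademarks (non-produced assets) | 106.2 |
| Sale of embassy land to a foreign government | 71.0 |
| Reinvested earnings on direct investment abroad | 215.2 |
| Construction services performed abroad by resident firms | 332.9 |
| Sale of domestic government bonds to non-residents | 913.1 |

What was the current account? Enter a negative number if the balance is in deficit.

Goods: 1159.0
Services: -126.0 - 243.3 - 130.1 + 352.7 + 332.9 + 231.0 = 417.2
Primary income: 393.1 + 215.2 - 125.9 = 482.4
Current account = 1159.0 + 417.2 + 482.4 = 2058.6
(Excluded from the current account — capital account: capital transfers received from emigrants 86.5, acquisition of foreign patents and trademarks (non-produced assets) 106.2, sale of embassy land to a foreign government 71.0; financial account: foreign purchases of domestic corporate bonds 882.1, sale of domestic government bonds to non-residents 913.1.)

2058.6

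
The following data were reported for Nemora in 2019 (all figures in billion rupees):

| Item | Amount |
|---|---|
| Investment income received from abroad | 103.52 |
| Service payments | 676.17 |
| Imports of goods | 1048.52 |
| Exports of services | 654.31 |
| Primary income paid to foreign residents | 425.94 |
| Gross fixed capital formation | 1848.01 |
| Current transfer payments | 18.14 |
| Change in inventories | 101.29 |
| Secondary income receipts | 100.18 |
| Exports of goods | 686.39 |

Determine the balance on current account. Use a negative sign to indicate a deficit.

Goods balance = 686.39 - 1048.52 = -362.13
Services balance = 654.31 - 676.17 = -21.86
Trade balance (goods + services) = -362.13 + (-21.86) = -383.99
Net primary income = 103.52 - 425.94 = -322.42
Net secondary income = 100.18 - 18.14 = 82.04
Current account = -383.99 + (-322.42) + 82.04 = -624.37

-624.37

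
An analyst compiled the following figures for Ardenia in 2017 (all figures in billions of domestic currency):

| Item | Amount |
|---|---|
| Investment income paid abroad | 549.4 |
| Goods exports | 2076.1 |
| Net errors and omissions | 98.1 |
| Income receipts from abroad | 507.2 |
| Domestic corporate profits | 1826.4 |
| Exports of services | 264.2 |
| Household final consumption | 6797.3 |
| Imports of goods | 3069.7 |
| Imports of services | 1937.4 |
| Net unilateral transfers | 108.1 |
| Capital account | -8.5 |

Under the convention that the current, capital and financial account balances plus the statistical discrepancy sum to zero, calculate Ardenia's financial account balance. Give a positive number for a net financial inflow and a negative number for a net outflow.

Goods balance = 2076.1 - 3069.7 = -993.6
Services balance = 264.2 - 1937.4 = -1673.2
Trade balance (goods + services) = -993.6 + (-1673.2) = -2666.8
Net primary income = 507.2 - 549.4 = -42.2
Net secondary income = 108.1
Current account = -2666.8 + (-42.2) + 108.1 = -2600.9
Financial account = -(-2600.9 + (-8.5) + 98.1) = 2511.3

2511.3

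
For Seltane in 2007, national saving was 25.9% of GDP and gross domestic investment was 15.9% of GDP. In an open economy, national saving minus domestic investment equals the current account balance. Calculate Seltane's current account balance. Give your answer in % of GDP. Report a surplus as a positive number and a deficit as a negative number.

S - I = CA (net lending to the rest of the world).
CA = S - I = 25.9 - 15.9 = 10.0

10.0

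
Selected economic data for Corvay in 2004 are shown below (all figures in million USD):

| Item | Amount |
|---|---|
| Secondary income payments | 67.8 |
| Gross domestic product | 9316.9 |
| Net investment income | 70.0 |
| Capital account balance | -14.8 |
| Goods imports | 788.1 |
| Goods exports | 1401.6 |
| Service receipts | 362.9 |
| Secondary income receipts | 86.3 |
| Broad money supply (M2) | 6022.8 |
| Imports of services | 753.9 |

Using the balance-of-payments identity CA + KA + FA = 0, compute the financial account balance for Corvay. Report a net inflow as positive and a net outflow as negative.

-296.2

Goods balance = 1401.6 - 788.1 = 613.5
Services balance = 362.9 - 753.9 = -391.0
Trade balance (goods + services) = 613.5 + (-391.0) = 222.5
Net primary income = 70.0
Net secondary income = 86.3 - 67.8 = 18.5
Current account = 222.5 + 70.0 + 18.5 = 311.0
Financial account = -(311.0 + (-14.8)) = -296.2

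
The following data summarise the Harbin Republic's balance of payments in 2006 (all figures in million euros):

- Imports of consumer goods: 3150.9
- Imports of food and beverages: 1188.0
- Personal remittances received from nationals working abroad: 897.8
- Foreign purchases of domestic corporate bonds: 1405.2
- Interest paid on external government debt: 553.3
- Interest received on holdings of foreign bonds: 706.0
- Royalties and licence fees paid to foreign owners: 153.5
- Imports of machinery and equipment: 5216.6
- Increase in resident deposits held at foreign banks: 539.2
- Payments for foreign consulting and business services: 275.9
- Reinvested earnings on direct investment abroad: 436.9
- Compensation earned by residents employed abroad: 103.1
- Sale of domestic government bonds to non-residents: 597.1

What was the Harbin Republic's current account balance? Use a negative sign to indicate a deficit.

-8394.4

Goods: -5216.6 - 3150.9 - 1188.0 = -9555.5
Services: -153.5 - 275.9 = -429.4
Primary income: 103.1 - 553.3 + 706.0 + 436.9 = 692.7
Secondary income: 897.8
Current account = (-9555.5) + (-429.4) + 692.7 + 897.8 = -8394.4
(Excluded from the current account — financial account: foreign purchases of domestic corporate bonds 1405.2, increase in resident deposits held at foreign banks 539.2, sale of domestic government bonds to non-residents 597.1.)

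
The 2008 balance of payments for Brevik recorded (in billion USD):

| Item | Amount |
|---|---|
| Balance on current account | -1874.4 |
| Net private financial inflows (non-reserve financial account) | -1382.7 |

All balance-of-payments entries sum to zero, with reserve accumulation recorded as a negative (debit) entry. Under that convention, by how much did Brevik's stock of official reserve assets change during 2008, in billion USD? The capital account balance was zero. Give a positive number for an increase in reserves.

Official reserve transactions balance = -((-1874.4) + (-1382.7)) = 3257.1
An accumulation of reserves is recorded as a debit (negative entry), so the change in the stock of reserves is the negative of that balance.
Change in official reserves = -(3257.1) = -3257.1

-3257.1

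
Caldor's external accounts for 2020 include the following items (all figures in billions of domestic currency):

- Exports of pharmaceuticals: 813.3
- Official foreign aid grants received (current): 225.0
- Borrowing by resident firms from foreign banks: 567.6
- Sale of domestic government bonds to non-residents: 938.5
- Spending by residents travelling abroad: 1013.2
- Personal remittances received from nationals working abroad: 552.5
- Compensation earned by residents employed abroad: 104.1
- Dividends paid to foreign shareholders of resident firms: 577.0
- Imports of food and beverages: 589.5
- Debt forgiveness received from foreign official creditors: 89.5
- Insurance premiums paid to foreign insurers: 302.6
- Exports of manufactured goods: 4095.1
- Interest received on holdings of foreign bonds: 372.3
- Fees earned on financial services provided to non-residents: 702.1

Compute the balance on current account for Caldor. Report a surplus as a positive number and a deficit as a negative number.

Goods: 4095.1 - 589.5 + 813.3 = 4318.9
Services: -302.6 + 702.1 - 1013.2 = -613.7
Primary income: -577.0 + 372.3 + 104.1 = -100.6
Secondary income: 225.0 + 552.5 = 777.5
Current account = 4318.9 + (-613.7) + (-100.6) + 777.5 = 4382.1
(Excluded from the current account — financial account: borrowing by resident firms from foreign banks 567.6, sale of domestic government bonds to non-residents 938.5; capital account: debt forgiveness received from foreign official creditors 89.5.)

4382.1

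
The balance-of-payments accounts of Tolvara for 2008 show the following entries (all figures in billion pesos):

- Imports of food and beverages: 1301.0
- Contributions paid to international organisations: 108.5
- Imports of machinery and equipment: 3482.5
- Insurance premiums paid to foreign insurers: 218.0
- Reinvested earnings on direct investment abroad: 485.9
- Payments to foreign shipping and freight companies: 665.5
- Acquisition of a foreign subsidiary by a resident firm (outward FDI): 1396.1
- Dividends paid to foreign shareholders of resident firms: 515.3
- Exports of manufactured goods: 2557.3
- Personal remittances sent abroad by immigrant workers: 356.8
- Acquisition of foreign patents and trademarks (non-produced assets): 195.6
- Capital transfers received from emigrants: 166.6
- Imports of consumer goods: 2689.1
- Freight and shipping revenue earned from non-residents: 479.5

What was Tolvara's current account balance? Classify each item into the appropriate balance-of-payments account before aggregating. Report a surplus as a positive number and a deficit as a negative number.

-5814.0

Goods: 2557.3 - 2689.1 - 1301.0 - 3482.5 = -4915.3
Services: -665.5 + 479.5 - 218.0 = -404.0
Primary income: 485.9 - 515.3 = -29.4
Secondary income: -108.5 - 356.8 = -465.3
Current account = (-4915.3) + (-404.0) + (-29.4) + (-465.3) = -5814.0
(Excluded from the current account — financial account: acquisition of a foreign subsidiary by a resident firm (outward FDI) 1396.1; capital account: acquisition of foreign patents and trademarks (non-produced assets) 195.6, capital transfers received from emigrants 166.6.)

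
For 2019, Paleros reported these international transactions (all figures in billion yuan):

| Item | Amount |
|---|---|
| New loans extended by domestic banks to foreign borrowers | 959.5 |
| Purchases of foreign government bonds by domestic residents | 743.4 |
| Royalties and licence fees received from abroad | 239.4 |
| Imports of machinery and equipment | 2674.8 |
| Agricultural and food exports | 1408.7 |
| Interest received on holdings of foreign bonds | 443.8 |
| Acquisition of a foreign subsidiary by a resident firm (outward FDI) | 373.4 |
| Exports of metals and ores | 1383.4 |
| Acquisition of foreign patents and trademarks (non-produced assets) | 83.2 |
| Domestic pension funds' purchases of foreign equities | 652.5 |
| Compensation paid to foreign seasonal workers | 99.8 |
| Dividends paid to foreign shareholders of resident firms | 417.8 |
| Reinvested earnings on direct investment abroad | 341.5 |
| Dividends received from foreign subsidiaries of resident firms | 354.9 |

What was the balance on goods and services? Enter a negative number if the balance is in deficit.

356.7

Goods: 1408.7 - 2674.8 + 1383.4 = 117.3
Services: 239.4
Trade balance = 117.3 + 239.4 = 356.7
(Excluded from the trade balance — financial account: new loans extended by domestic banks to foreign borrowers 959.5, purchases of foreign government bonds by domestic residents 743.4, acquisition of a foreign subsidiary by a resident firm (outward FDI) 373.4, domestic pension funds' purchases of foreign equities 652.5; primary income: interest received on holdings of foreign bonds 443.8, compensation paid to foreign seasonal workers 99.8, dividends paid to foreign shareholders of resident firms 417.8, reinvested earnings on direct investment abroad 341.5, dividends received from foreign subsidiaries of resident firms 354.9; capital account: acquisition of foreign patents and trademarks (non-produced assets) 83.2.)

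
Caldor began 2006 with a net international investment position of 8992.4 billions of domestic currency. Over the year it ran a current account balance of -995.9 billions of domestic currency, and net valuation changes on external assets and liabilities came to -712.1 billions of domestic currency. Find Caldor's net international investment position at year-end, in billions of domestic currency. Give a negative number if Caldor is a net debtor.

Change in NIIP = current account + net valuation change = -995.9 + (-712.1) = -1708.0
End-of-year NIIP = 8992.4 + (-1708.0) = 7284.4

7284.4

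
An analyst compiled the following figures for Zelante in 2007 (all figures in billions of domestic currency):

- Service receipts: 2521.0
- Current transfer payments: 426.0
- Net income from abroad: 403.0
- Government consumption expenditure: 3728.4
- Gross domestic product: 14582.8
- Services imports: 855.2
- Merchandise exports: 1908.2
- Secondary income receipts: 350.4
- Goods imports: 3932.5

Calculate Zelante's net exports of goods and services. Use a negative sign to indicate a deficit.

-358.5

Goods balance = 1908.2 - 3932.5 = -2024.3
Services balance = 2521.0 - 855.2 = 1665.8
Trade balance (goods + services) = -2024.3 + 1665.8 = -358.5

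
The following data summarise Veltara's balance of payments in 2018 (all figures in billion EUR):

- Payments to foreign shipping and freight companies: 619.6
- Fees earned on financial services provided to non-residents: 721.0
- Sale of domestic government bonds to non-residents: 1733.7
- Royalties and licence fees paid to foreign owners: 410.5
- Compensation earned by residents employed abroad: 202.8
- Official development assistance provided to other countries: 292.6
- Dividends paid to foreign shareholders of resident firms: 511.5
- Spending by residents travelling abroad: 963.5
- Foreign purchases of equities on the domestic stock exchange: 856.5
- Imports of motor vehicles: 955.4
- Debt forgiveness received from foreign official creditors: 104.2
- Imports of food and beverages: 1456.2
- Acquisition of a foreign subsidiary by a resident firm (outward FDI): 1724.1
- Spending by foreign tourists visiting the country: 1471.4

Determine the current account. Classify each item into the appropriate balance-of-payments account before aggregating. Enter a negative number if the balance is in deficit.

-2814.1

Goods: -955.4 - 1456.2 = -2411.6
Services: -619.6 + 1471.4 - 963.5 - 410.5 + 721.0 = 198.8
Primary income: -511.5 + 202.8 = -308.7
Secondary income: -292.6
Current account = (-2411.6) + 198.8 + (-308.7) + (-292.6) = -2814.1
(Excluded from the current account — financial account: sale of domestic government bonds to non-residents 1733.7, foreign purchases of equities on the domestic stock exchange 856.5, acquisition of a foreign subsidiary by a resident firm (outward FDI) 1724.1; capital account: debt forgiveness received from foreign official creditors 104.2.)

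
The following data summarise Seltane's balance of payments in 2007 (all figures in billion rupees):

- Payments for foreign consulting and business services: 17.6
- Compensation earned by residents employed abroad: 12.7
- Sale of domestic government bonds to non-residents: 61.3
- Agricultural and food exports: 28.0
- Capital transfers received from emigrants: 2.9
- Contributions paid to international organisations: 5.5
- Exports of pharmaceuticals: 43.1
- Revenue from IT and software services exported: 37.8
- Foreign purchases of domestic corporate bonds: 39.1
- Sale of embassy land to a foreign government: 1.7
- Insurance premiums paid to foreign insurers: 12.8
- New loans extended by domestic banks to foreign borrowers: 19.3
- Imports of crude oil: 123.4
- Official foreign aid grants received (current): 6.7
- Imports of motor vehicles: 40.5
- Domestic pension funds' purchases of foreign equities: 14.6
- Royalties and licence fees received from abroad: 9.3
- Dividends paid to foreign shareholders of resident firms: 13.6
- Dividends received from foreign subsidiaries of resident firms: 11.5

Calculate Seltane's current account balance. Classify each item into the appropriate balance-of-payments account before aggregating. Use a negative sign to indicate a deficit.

Goods: 43.1 - 40.5 - 123.4 + 28.0 = -92.8
Services: -17.6 + 37.8 + 9.3 - 12.8 = 16.7
Primary income: 12.7 - 13.6 + 11.5 = 10.6
Secondary income: -5.5 + 6.7 = 1.2
Current account = (-92.8) + 16.7 + 10.6 + 1.2 = -64.3
(Excluded from the current account — financial account: sale of domestic government bonds to non-residents 61.3, foreign purchases of domestic corporate bonds 39.1, new loans extended by domestic banks to foreign borrowers 19.3, domestic pension funds' purchases of foreign equities 14.6; capital account: capital transfers received from emigrants 2.9, sale of embassy land to a foreign government 1.7.)

-64.3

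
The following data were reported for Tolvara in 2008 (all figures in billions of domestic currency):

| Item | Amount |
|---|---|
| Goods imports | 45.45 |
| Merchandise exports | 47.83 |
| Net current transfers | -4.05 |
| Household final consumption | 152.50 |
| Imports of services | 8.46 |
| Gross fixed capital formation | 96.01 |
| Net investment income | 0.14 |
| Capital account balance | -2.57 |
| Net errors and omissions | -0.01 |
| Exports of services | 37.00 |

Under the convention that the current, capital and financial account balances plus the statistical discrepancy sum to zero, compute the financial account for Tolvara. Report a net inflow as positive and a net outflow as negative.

-24.43

Goods balance = 47.83 - 45.45 = 2.38
Services balance = 37.00 - 8.46 = 28.54
Trade balance (goods + services) = 2.38 + 28.54 = 30.92
Net primary income = 0.14
Net secondary income = -4.05
Current account = 30.92 + 0.14 + (-4.05) = 27.01
Financial account = -(27.01 + (-2.57) + (-0.01)) = -24.43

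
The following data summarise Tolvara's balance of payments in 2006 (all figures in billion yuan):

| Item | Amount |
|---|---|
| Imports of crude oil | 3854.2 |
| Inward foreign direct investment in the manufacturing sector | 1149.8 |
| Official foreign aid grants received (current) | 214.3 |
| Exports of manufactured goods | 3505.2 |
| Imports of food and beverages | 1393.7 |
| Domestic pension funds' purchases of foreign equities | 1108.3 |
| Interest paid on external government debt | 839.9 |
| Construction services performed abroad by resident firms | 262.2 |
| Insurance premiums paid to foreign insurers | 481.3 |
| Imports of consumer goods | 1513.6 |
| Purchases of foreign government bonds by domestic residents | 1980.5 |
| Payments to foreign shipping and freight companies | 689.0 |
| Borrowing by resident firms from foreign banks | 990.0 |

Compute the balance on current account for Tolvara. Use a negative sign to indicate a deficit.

-4790.0

Goods: 3505.2 - 1393.7 - 1513.6 - 3854.2 = -3256.3
Services: 262.2 - 689.0 - 481.3 = -908.1
Primary income: -839.9
Secondary income: 214.3
Current account = (-3256.3) + (-908.1) + (-839.9) + 214.3 = -4790.0
(Excluded from the current account — financial account: inward foreign direct investment in the manufacturing sector 1149.8, domestic pension funds' purchases of foreign equities 1108.3, purchases of foreign government bonds by domestic residents 1980.5, borrowing by resident firms from foreign banks 990.0.)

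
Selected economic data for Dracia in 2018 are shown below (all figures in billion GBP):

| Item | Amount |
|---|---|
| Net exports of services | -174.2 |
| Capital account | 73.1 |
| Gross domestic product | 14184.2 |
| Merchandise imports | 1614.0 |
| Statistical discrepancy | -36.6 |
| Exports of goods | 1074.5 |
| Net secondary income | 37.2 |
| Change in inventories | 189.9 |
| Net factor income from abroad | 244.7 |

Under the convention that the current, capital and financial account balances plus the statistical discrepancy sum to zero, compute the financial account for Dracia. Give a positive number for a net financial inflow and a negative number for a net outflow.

Goods balance = 1074.5 - 1614.0 = -539.5
Services balance = -174.2
Trade balance (goods + services) = -539.5 + (-174.2) = -713.7
Net primary income = 244.7
Net secondary income = 37.2
Current account = -713.7 + 244.7 + 37.2 = -431.8
Financial account = -(-431.8 + 73.1 + (-36.6)) = 395.3

395.3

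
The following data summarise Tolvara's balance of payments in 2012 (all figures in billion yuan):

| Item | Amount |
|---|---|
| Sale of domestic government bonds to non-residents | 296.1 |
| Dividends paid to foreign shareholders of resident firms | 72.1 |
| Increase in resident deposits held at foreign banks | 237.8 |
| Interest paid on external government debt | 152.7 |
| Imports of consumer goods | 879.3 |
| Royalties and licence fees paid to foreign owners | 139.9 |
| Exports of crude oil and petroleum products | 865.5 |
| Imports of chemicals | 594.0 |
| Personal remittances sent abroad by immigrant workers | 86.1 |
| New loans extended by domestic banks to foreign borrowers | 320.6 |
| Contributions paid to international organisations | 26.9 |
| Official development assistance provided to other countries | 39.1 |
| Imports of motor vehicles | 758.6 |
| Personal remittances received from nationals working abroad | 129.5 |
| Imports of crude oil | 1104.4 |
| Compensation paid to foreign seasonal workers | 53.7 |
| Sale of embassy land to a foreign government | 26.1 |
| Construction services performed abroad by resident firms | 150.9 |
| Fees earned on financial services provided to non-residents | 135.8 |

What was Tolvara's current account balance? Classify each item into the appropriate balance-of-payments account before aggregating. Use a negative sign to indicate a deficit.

Goods: -1104.4 - 594.0 + 865.5 - 758.6 - 879.3 = -2470.8
Services: 150.9 + 135.8 - 139.9 = 146.8
Primary income: -53.7 - 72.1 - 152.7 = -278.5
Secondary income: -26.9 - 39.1 - 86.1 + 129.5 = -22.6
Current account = (-2470.8) + 146.8 + (-278.5) + (-22.6) = -2625.1
(Excluded from the current account — financial account: sale of domestic government bonds to non-residents 296.1, increase in resident deposits held at foreign banks 237.8, new loans extended by domestic banks to foreign borrowers 320.6; capital account: sale of embassy land to a foreign government 26.1.)

-2625.1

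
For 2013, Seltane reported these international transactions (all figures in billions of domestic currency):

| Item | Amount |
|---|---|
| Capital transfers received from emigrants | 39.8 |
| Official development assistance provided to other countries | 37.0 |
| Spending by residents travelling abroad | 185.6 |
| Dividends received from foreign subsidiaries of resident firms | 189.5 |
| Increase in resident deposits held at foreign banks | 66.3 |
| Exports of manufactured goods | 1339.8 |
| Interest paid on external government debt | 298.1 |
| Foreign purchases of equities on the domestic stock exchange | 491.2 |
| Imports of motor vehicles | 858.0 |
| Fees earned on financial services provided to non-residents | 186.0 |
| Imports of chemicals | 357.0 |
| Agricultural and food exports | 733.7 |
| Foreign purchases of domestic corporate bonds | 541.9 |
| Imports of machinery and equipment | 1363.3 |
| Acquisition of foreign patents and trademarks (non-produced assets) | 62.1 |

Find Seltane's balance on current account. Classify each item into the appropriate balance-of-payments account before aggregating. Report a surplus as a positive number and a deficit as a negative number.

-650.0

Goods: -1363.3 + 733.7 - 858.0 - 357.0 + 1339.8 = -504.8
Services: -185.6 + 186.0 = 0.4
Primary income: -298.1 + 189.5 = -108.6
Secondary income: -37.0
Current account = (-504.8) + 0.4 + (-108.6) + (-37.0) = -650.0
(Excluded from the current account — capital account: capital transfers received from emigrants 39.8, acquisition of foreign patents and trademarks (non-produced assets) 62.1; financial account: increase in resident deposits held at foreign banks 66.3, foreign purchases of equities on the domestic stock exchange 491.2, foreign purchases of domestic corporate bonds 541.9.)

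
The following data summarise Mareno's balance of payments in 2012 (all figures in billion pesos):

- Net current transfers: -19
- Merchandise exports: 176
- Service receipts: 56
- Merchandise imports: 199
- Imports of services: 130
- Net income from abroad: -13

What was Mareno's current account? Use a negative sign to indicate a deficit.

Goods balance = 176 - 199 = -23
Services balance = 56 - 130 = -74
Trade balance (goods + services) = -23 + (-74) = -97
Net primary income = -13
Net secondary income = -19
Current account = -97 + (-13) + (-19) = -129

-129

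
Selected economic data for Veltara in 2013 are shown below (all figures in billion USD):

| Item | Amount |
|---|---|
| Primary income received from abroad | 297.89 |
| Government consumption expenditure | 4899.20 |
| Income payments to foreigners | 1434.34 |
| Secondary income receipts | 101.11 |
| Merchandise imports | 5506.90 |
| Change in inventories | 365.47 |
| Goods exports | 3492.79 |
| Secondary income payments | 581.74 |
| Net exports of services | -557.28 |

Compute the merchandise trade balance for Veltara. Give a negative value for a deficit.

Goods balance = 3492.79 - 5506.90 = -2014.11

-2014.11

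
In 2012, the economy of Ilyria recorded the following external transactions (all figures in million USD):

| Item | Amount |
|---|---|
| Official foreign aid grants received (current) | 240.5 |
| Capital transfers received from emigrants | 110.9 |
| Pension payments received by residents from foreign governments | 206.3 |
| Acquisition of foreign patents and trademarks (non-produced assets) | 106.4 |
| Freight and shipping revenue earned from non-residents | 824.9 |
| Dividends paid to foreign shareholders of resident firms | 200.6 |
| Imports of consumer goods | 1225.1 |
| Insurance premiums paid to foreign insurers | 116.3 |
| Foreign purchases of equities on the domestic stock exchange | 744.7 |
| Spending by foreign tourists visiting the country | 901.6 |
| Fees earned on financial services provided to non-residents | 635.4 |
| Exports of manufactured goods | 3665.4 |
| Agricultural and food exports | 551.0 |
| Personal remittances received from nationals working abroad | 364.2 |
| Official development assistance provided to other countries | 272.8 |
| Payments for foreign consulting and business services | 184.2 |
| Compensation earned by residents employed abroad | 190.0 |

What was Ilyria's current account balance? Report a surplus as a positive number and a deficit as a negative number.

Goods: 3665.4 + 551.0 - 1225.1 = 2991.3
Services: -116.3 - 184.2 + 824.9 + 901.6 + 635.4 = 2061.4
Primary income: -200.6 + 190.0 = -10.6
Secondary income: 364.2 - 272.8 + 206.3 + 240.5 = 538.2
Current account = 2991.3 + 2061.4 + (-10.6) + 538.2 = 5580.3
(Excluded from the current account — capital account: capital transfers received from emigrants 110.9, acquisition of foreign patents and trademarks (non-produced assets) 106.4; financial account: foreign purchases of equities on the domestic stock exchange 744.7.)

5580.3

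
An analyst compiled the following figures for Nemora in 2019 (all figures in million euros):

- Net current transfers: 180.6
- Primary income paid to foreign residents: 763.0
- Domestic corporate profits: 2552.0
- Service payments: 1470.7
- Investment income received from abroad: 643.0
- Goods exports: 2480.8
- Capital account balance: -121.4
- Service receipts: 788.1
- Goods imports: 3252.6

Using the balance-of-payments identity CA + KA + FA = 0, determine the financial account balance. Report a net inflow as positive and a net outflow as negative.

1515.2

Goods balance = 2480.8 - 3252.6 = -771.8
Services balance = 788.1 - 1470.7 = -682.6
Trade balance (goods + services) = -771.8 + (-682.6) = -1454.4
Net primary income = 643.0 - 763.0 = -120.0
Net secondary income = 180.6
Current account = -1454.4 + (-120.0) + 180.6 = -1393.8
Financial account = -(-1393.8 + (-121.4)) = 1515.2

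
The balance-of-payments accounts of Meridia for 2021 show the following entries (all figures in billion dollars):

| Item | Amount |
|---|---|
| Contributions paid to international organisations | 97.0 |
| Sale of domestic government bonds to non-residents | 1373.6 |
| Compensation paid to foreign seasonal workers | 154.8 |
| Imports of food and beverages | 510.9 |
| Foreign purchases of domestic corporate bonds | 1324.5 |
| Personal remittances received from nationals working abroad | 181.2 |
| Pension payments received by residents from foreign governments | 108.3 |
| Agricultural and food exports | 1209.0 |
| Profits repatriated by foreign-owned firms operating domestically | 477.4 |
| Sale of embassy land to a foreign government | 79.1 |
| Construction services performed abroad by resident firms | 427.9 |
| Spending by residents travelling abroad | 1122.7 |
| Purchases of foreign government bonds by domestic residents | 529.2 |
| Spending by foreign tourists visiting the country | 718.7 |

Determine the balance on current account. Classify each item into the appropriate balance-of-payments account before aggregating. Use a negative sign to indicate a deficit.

282.3

Goods: 1209.0 - 510.9 = 698.1
Services: -1122.7 + 718.7 + 427.9 = 23.9
Primary income: -154.8 - 477.4 = -632.2
Secondary income: 181.2 + 108.3 - 97.0 = 192.5
Current account = 698.1 + 23.9 + (-632.2) + 192.5 = 282.3
(Excluded from the current account — financial account: sale of domestic government bonds to non-residents 1373.6, foreign purchases of domestic corporate bonds 1324.5, purchases of foreign government bonds by domestic residents 529.2; capital account: sale of embassy land to a foreign government 79.1.)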